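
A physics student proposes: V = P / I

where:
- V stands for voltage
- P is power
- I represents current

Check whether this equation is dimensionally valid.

Yes

V (voltage) has dimensions [I^-1 L^2 M T^-3].
P (power) has dimensions [L^2 M T^-3].
I (current) has dimensions [I].

Left side: [I^-1 L^2 M T^-3]
Right side: [I^-1 L^2 M T^-3]

Both sides have the same dimensions, so the equation is dimensionally consistent.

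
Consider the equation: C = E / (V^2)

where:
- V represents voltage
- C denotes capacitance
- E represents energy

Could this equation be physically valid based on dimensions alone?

Yes

V (voltage) has dimensions [I^-1 L^2 M T^-3].
C (capacitance) has dimensions [I^2 L^-2 M^-1 T^4].
E (energy) has dimensions [L^2 M T^-2].

Left side: [I^2 L^-2 M^-1 T^4]
Right side: [I^2 L^-2 M^-1 T^4]

Both sides have the same dimensions, so the equation is dimensionally consistent.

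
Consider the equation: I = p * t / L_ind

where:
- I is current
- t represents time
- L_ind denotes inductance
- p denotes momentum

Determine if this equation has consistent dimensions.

No

I (current) has dimensions [I].
t (time) has dimensions [T].
L_ind (inductance) has dimensions [I^-2 L^2 M T^-2].
p (momentum) has dimensions [L M T^-1].

Left side: [I]
Right side: [I^2 L^-1 T^2]

The two sides have different dimensions, so the equation is NOT dimensionally consistent.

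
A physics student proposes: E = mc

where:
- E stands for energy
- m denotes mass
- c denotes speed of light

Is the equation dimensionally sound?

No

E (energy) has dimensions [L^2 M T^-2].
m (mass) has dimensions [M].
c (speed of light) has dimensions [L T^-1].

Left side: [L^2 M T^-2]
Right side: [L M T^-1]

The two sides have different dimensions, so the equation is NOT dimensionally consistent.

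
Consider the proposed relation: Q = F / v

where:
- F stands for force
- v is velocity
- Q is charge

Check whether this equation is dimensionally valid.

No

F (force) has dimensions [L M T^-2].
v (velocity) has dimensions [L T^-1].
Q (charge) has dimensions [I T].

Left side: [I T]
Right side: [M T^-1]

The two sides have different dimensions, so the equation is NOT dimensionally consistent.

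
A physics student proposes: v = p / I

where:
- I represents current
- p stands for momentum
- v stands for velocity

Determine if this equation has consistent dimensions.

No

I (current) has dimensions [I].
p (momentum) has dimensions [L M T^-1].
v (velocity) has dimensions [L T^-1].

Left side: [L T^-1]
Right side: [I^-1 L M T^-1]

The two sides have different dimensions, so the equation is NOT dimensionally consistent.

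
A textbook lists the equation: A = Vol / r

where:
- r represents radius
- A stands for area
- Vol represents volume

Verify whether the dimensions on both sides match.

Yes

r (radius) has dimensions [L].
A (area) has dimensions [L^2].
Vol (volume) has dimensions [L^3].

Left side: [L^2]
Right side: [L^2]

Both sides have the same dimensions, so the equation is dimensionally consistent.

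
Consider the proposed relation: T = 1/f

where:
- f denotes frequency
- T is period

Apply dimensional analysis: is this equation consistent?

Yes

f (frequency) has dimensions [T^-1].
T (period) has dimensions [T].

Left side: [T]
Right side: [T]

Both sides have the same dimensions, so the equation is dimensionally consistent.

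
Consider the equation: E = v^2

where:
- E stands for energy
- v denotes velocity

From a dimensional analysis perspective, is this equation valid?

No

E (energy) has dimensions [L^2 M T^-2].
v (velocity) has dimensions [L T^-1].

Left side: [L^2 M T^-2]
Right side: [L^2 T^-2]

The two sides have different dimensions, so the equation is NOT dimensionally consistent.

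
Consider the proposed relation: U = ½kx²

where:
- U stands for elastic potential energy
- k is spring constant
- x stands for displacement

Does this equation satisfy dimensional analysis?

Yes

U (elastic potential energy) has dimensions [L^2 M T^-2].
k (spring constant) has dimensions [M T^-2].
x (displacement) has dimensions [L].

Left side: [L^2 M T^-2]
Right side: [L^2 M T^-2]

Both sides have the same dimensions, so the equation is dimensionally consistent.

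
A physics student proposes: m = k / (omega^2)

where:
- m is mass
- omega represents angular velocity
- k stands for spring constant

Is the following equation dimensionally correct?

Yes

m (mass) has dimensions [M].
omega (angular velocity) has dimensions [T^-1].
k (spring constant) has dimensions [M T^-2].

Left side: [M]
Right side: [M]

Both sides have the same dimensions, so the equation is dimensionally consistent.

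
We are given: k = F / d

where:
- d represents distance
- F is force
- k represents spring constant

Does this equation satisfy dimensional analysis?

Yes

d (distance) has dimensions [L].
F (force) has dimensions [L M T^-2].
k (spring constant) has dimensions [M T^-2].

Left side: [M T^-2]
Right side: [M T^-2]

Both sides have the same dimensions, so the equation is dimensionally consistent.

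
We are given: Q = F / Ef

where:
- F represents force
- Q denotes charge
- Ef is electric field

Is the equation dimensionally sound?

Yes

F (force) has dimensions [L M T^-2].
Q (charge) has dimensions [I T].
Ef (electric field) has dimensions [I^-1 L M T^-3].

Left side: [I T]
Right side: [I T]

Both sides have the same dimensions, so the equation is dimensionally consistent.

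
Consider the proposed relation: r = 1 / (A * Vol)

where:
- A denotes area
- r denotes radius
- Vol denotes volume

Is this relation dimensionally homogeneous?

No

A (area) has dimensions [L^2].
r (radius) has dimensions [L].
Vol (volume) has dimensions [L^3].

Left side: [L]
Right side: [L^-5]

The two sides have different dimensions, so the equation is NOT dimensionally consistent.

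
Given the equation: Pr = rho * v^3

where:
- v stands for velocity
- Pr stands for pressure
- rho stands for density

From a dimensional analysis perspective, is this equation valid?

No

v (velocity) has dimensions [L T^-1].
Pr (pressure) has dimensions [L^-1 M T^-2].
rho (density) has dimensions [L^-3 M].

Left side: [L^-1 M T^-2]
Right side: [M T^-3]

The two sides have different dimensions, so the equation is NOT dimensionally consistent.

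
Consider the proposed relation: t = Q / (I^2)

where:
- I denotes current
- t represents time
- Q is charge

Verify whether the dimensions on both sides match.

No

I (current) has dimensions [I].
t (time) has dimensions [T].
Q (charge) has dimensions [I T].

Left side: [T]
Right side: [I^-1 T]

The two sides have different dimensions, so the equation is NOT dimensionally consistent.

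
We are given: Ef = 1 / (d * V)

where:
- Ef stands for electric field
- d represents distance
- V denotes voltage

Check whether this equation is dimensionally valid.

No

Ef (electric field) has dimensions [I^-1 L M T^-3].
d (distance) has dimensions [L].
V (voltage) has dimensions [I^-1 L^2 M T^-3].

Left side: [I^-1 L M T^-3]
Right side: [I L^-3 M^-1 T^3]

The two sides have different dimensions, so the equation is NOT dimensionally consistent.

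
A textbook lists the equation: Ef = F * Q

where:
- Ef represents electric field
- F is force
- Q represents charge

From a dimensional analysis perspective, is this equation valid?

No

Ef (electric field) has dimensions [I^-1 L M T^-3].
F (force) has dimensions [L M T^-2].
Q (charge) has dimensions [I T].

Left side: [I^-1 L M T^-3]
Right side: [I L M T^-1]

The two sides have different dimensions, so the equation is NOT dimensionally consistent.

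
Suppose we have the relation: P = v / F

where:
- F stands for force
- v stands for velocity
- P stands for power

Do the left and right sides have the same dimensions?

No

F (force) has dimensions [L M T^-2].
v (velocity) has dimensions [L T^-1].
P (power) has dimensions [L^2 M T^-3].

Left side: [L^2 M T^-3]
Right side: [M^-1 T]

The two sides have different dimensions, so the equation is NOT dimensionally consistent.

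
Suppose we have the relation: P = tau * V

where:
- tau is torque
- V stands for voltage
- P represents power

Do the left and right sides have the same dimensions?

No

tau (torque) has dimensions [L^2 M T^-2].
V (voltage) has dimensions [I^-1 L^2 M T^-3].
P (power) has dimensions [L^2 M T^-3].

Left side: [L^2 M T^-3]
Right side: [I^-1 L^4 M^2 T^-5]

The two sides have different dimensions, so the equation is NOT dimensionally consistent.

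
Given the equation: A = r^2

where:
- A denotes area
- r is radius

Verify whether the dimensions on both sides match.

Yes

A (area) has dimensions [L^2].
r (radius) has dimensions [L].

Left side: [L^2]
Right side: [L^2]

Both sides have the same dimensions, so the equation is dimensionally consistent.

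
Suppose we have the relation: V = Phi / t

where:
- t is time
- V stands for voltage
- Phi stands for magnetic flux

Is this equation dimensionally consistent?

Yes

t (time) has dimensions [T].
V (voltage) has dimensions [I^-1 L^2 M T^-3].
Phi (magnetic flux) has dimensions [I^-1 L^2 M T^-2].

Left side: [I^-1 L^2 M T^-3]
Right side: [I^-1 L^2 M T^-3]

Both sides have the same dimensions, so the equation is dimensionally consistent.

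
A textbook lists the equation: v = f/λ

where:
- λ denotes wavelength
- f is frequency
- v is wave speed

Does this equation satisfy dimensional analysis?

No

λ (wavelength) has dimensions [L].
f (frequency) has dimensions [T^-1].
v (wave speed) has dimensions [L T^-1].

Left side: [L T^-1]
Right side: [L^-1 T^-1]

The two sides have different dimensions, so the equation is NOT dimensionally consistent.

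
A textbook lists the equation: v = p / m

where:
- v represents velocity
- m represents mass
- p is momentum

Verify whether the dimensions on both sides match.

Yes

v (velocity) has dimensions [L T^-1].
m (mass) has dimensions [M].
p (momentum) has dimensions [L M T^-1].

Left side: [L T^-1]
Right side: [L T^-1]

Both sides have the same dimensions, so the equation is dimensionally consistent.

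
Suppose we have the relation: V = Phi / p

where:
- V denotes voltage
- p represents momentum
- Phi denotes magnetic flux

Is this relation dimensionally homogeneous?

No

V (voltage) has dimensions [I^-1 L^2 M T^-3].
p (momentum) has dimensions [L M T^-1].
Phi (magnetic flux) has dimensions [I^-1 L^2 M T^-2].

Left side: [I^-1 L^2 M T^-3]
Right side: [I^-1 L T^-1]

The two sides have different dimensions, so the equation is NOT dimensionally consistent.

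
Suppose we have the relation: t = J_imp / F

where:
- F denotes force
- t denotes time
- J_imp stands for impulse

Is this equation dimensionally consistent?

Yes

F (force) has dimensions [L M T^-2].
t (time) has dimensions [T].
J_imp (impulse) has dimensions [L M T^-1].

Left side: [T]
Right side: [T]

Both sides have the same dimensions, so the equation is dimensionally consistent.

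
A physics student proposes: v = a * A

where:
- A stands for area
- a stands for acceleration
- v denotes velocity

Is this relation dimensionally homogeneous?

No

A (area) has dimensions [L^2].
a (acceleration) has dimensions [L T^-2].
v (velocity) has dimensions [L T^-1].

Left side: [L T^-1]
Right side: [L^3 T^-2]

The two sides have different dimensions, so the equation is NOT dimensionally consistent.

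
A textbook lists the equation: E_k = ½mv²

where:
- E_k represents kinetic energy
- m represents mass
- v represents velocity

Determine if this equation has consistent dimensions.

Yes

E_k (kinetic energy) has dimensions [L^2 M T^-2].
m (mass) has dimensions [M].
v (velocity) has dimensions [L T^-1].

Left side: [L^2 M T^-2]
Right side: [L^2 M T^-2]

Both sides have the same dimensions, so the equation is dimensionally consistent.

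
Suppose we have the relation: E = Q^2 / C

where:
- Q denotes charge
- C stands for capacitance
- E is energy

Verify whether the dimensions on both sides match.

Yes

Q (charge) has dimensions [I T].
C (capacitance) has dimensions [I^2 L^-2 M^-1 T^4].
E (energy) has dimensions [L^2 M T^-2].

Left side: [L^2 M T^-2]
Right side: [L^2 M T^-2]

Both sides have the same dimensions, so the equation is dimensionally consistent.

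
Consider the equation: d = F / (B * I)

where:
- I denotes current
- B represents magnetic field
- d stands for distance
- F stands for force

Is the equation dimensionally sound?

Yes

I (current) has dimensions [I].
B (magnetic field) has dimensions [I^-1 M T^-2].
d (distance) has dimensions [L].
F (force) has dimensions [L M T^-2].

Left side: [L]
Right side: [L]

Both sides have the same dimensions, so the equation is dimensionally consistent.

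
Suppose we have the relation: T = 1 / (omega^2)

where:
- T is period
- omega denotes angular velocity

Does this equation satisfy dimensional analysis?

No

T (period) has dimensions [T].
omega (angular velocity) has dimensions [T^-1].

Left side: [T]
Right side: [T^2]

The two sides have different dimensions, so the equation is NOT dimensionally consistent.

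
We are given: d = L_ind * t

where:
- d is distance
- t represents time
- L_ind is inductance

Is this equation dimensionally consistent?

No

d (distance) has dimensions [L].
t (time) has dimensions [T].
L_ind (inductance) has dimensions [I^-2 L^2 M T^-2].

Left side: [L]
Right side: [I^-2 L^2 M T^-1]

The two sides have different dimensions, so the equation is NOT dimensionally consistent.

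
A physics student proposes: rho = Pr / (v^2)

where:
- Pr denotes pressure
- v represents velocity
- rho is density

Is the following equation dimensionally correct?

Yes

Pr (pressure) has dimensions [L^-1 M T^-2].
v (velocity) has dimensions [L T^-1].
rho (density) has dimensions [L^-3 M].

Left side: [L^-3 M]
Right side: [L^-3 M]

Both sides have the same dimensions, so the equation is dimensionally consistent.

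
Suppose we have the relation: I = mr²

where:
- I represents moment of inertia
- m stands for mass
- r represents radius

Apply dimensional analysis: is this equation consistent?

Yes

I (moment of inertia) has dimensions [L^2 M].
m (mass) has dimensions [M].
r (radius) has dimensions [L].

Left side: [L^2 M]
Right side: [L^2 M]

Both sides have the same dimensions, so the equation is dimensionally consistent.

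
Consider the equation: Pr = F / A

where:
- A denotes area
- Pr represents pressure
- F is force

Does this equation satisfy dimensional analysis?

Yes

A (area) has dimensions [L^2].
Pr (pressure) has dimensions [L^-1 M T^-2].
F (force) has dimensions [L M T^-2].

Left side: [L^-1 M T^-2]
Right side: [L^-1 M T^-2]

Both sides have the same dimensions, so the equation is dimensionally consistent.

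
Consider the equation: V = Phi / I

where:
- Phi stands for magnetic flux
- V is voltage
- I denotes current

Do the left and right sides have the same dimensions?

No

Phi (magnetic flux) has dimensions [I^-1 L^2 M T^-2].
V (voltage) has dimensions [I^-1 L^2 M T^-3].
I (current) has dimensions [I].

Left side: [I^-1 L^2 M T^-3]
Right side: [I^-2 L^2 M T^-2]

The two sides have different dimensions, so the equation is NOT dimensionally consistent.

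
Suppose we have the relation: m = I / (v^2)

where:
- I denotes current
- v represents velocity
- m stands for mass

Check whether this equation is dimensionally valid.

No

I (current) has dimensions [I].
v (velocity) has dimensions [L T^-1].
m (mass) has dimensions [M].

Left side: [M]
Right side: [I L^-2 T^2]

The two sides have different dimensions, so the equation is NOT dimensionally consistent.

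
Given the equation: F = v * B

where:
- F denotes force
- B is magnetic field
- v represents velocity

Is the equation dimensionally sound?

No

F (force) has dimensions [L M T^-2].
B (magnetic field) has dimensions [I^-1 M T^-2].
v (velocity) has dimensions [L T^-1].

Left side: [L M T^-2]
Right side: [I^-1 L M T^-3]

The two sides have different dimensions, so the equation is NOT dimensionally consistent.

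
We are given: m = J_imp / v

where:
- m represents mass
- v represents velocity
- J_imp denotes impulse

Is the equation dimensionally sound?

Yes

m (mass) has dimensions [M].
v (velocity) has dimensions [L T^-1].
J_imp (impulse) has dimensions [L M T^-1].

Left side: [M]
Right side: [M]

Both sides have the same dimensions, so the equation is dimensionally consistent.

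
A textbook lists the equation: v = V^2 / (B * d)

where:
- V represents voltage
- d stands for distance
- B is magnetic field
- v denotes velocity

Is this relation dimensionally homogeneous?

No

V (voltage) has dimensions [I^-1 L^2 M T^-3].
d (distance) has dimensions [L].
B (magnetic field) has dimensions [I^-1 M T^-2].
v (velocity) has dimensions [L T^-1].

Left side: [L T^-1]
Right side: [I^-1 L^3 M T^-4]

The two sides have different dimensions, so the equation is NOT dimensionally consistent.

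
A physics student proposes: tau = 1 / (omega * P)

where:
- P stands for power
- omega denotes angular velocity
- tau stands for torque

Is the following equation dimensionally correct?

No

P (power) has dimensions [L^2 M T^-3].
omega (angular velocity) has dimensions [T^-1].
tau (torque) has dimensions [L^2 M T^-2].

Left side: [L^2 M T^-2]
Right side: [L^-2 M^-1 T^4]

The two sides have different dimensions, so the equation is NOT dimensionally consistent.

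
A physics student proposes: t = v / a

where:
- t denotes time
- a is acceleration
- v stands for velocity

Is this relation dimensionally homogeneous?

Yes

t (time) has dimensions [T].
a (acceleration) has dimensions [L T^-2].
v (velocity) has dimensions [L T^-1].

Left side: [T]
Right side: [T]

Both sides have the same dimensions, so the equation is dimensionally consistent.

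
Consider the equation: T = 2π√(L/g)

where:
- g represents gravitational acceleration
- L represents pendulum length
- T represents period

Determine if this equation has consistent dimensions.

Yes

g (gravitational acceleration) has dimensions [L T^-2].
L (pendulum length) has dimensions [L].
T (period) has dimensions [T].

Left side: [T]
Right side: [T]

Both sides have the same dimensions, so the equation is dimensionally consistent.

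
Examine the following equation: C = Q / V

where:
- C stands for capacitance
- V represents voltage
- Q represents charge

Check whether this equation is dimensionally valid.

Yes

C (capacitance) has dimensions [I^2 L^-2 M^-1 T^4].
V (voltage) has dimensions [I^-1 L^2 M T^-3].
Q (charge) has dimensions [I T].

Left side: [I^2 L^-2 M^-1 T^4]
Right side: [I^2 L^-2 M^-1 T^4]

Both sides have the same dimensions, so the equation is dimensionally consistent.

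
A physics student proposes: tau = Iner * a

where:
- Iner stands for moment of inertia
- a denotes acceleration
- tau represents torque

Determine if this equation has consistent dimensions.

No

Iner (moment of inertia) has dimensions [L^2 M].
a (acceleration) has dimensions [L T^-2].
tau (torque) has dimensions [L^2 M T^-2].

Left side: [L^2 M T^-2]
Right side: [L^3 M T^-2]

The two sides have different dimensions, so the equation is NOT dimensionally consistent.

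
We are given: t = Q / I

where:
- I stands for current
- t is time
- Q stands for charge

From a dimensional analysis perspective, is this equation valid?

Yes

I (current) has dimensions [I].
t (time) has dimensions [T].
Q (charge) has dimensions [I T].

Left side: [T]
Right side: [T]

Both sides have the same dimensions, so the equation is dimensionally consistent.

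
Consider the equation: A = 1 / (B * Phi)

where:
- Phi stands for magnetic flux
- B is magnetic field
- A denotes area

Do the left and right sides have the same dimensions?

No

Phi (magnetic flux) has dimensions [I^-1 L^2 M T^-2].
B (magnetic field) has dimensions [I^-1 M T^-2].
A (area) has dimensions [L^2].

Left side: [L^2]
Right side: [I^2 L^-2 M^-2 T^4]

The two sides have different dimensions, so the equation is NOT dimensionally consistent.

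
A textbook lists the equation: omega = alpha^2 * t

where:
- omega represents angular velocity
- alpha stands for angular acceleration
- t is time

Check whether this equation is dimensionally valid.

No

omega (angular velocity) has dimensions [T^-1].
alpha (angular acceleration) has dimensions [T^-2].
t (time) has dimensions [T].

Left side: [T^-1]
Right side: [T^-3]

The two sides have different dimensions, so the equation is NOT dimensionally consistent.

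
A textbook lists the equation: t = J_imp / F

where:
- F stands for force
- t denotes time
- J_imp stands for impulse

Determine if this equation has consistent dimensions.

Yes

F (force) has dimensions [L M T^-2].
t (time) has dimensions [T].
J_imp (impulse) has dimensions [L M T^-1].

Left side: [T]
Right side: [T]

Both sides have the same dimensions, so the equation is dimensionally consistent.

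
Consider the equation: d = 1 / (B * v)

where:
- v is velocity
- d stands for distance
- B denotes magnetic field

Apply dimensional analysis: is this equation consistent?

No

v (velocity) has dimensions [L T^-1].
d (distance) has dimensions [L].
B (magnetic field) has dimensions [I^-1 M T^-2].

Left side: [L]
Right side: [I L^-1 M^-1 T^3]

The two sides have different dimensions, so the equation is NOT dimensionally consistent.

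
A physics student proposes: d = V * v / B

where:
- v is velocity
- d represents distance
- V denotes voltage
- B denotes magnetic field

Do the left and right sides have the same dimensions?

No

v (velocity) has dimensions [L T^-1].
d (distance) has dimensions [L].
V (voltage) has dimensions [I^-1 L^2 M T^-3].
B (magnetic field) has dimensions [I^-1 M T^-2].

Left side: [L]
Right side: [L^3 T^-2]

The two sides have different dimensions, so the equation is NOT dimensionally consistent.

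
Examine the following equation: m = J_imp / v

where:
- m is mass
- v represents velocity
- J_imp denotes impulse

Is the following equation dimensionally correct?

Yes

m (mass) has dimensions [M].
v (velocity) has dimensions [L T^-1].
J_imp (impulse) has dimensions [L M T^-1].

Left side: [M]
Right side: [M]

Both sides have the same dimensions, so the equation is dimensionally consistent.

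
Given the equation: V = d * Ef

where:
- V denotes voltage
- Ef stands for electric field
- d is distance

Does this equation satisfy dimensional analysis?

Yes

V (voltage) has dimensions [I^-1 L^2 M T^-3].
Ef (electric field) has dimensions [I^-1 L M T^-3].
d (distance) has dimensions [L].

Left side: [I^-1 L^2 M T^-3]
Right side: [I^-1 L^2 M T^-3]

Both sides have the same dimensions, so the equation is dimensionally consistent.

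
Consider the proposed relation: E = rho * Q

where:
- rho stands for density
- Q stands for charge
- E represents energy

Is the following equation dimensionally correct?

No

rho (density) has dimensions [L^-3 M].
Q (charge) has dimensions [I T].
E (energy) has dimensions [L^2 M T^-2].

Left side: [L^2 M T^-2]
Right side: [I L^-3 M T]

The two sides have different dimensions, so the equation is NOT dimensionally consistent.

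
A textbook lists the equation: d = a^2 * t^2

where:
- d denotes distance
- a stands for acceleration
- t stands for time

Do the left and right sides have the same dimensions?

No

d (distance) has dimensions [L].
a (acceleration) has dimensions [L T^-2].
t (time) has dimensions [T].

Left side: [L]
Right side: [L^2 T^-2]

The two sides have different dimensions, so the equation is NOT dimensionally consistent.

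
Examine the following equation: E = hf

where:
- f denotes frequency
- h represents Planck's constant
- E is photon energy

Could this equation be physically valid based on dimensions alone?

Yes

f (frequency) has dimensions [T^-1].
h (Planck's constant) has dimensions [L^2 M T^-1].
E (photon energy) has dimensions [L^2 M T^-2].

Left side: [L^2 M T^-2]
Right side: [L^2 M T^-2]

Both sides have the same dimensions, so the equation is dimensionally consistent.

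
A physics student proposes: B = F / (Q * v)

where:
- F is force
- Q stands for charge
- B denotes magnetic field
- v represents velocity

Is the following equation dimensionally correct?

Yes

F (force) has dimensions [L M T^-2].
Q (charge) has dimensions [I T].
B (magnetic field) has dimensions [I^-1 M T^-2].
v (velocity) has dimensions [L T^-1].

Left side: [I^-1 M T^-2]
Right side: [I^-1 M T^-2]

Both sides have the same dimensions, so the equation is dimensionally consistent.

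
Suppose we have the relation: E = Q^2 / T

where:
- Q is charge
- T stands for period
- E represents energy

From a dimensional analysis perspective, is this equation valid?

No

Q (charge) has dimensions [I T].
T (period) has dimensions [T].
E (energy) has dimensions [L^2 M T^-2].

Left side: [L^2 M T^-2]
Right side: [I^2 T]

The two sides have different dimensions, so the equation is NOT dimensionally consistent.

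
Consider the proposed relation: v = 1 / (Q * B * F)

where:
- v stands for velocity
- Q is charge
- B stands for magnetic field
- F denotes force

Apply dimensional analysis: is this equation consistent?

No

v (velocity) has dimensions [L T^-1].
Q (charge) has dimensions [I T].
B (magnetic field) has dimensions [I^-1 M T^-2].
F (force) has dimensions [L M T^-2].

Left side: [L T^-1]
Right side: [L^-1 M^-2 T^3]

The two sides have different dimensions, so the equation is NOT dimensionally consistent.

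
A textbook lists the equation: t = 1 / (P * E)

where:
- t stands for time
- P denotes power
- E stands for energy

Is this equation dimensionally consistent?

No

t (time) has dimensions [T].
P (power) has dimensions [L^2 M T^-3].
E (energy) has dimensions [L^2 M T^-2].

Left side: [T]
Right side: [L^-4 M^-2 T^5]

The two sides have different dimensions, so the equation is NOT dimensionally consistent.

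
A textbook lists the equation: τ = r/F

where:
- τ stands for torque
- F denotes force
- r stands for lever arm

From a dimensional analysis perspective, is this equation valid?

No

τ (torque) has dimensions [L^2 M T^-2].
F (force) has dimensions [L M T^-2].
r (lever arm) has dimensions [L].

Left side: [L^2 M T^-2]
Right side: [M^-1 T^2]

The two sides have different dimensions, so the equation is NOT dimensionally consistent.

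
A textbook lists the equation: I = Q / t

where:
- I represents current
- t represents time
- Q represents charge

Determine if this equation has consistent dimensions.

Yes

I (current) has dimensions [I].
t (time) has dimensions [T].
Q (charge) has dimensions [I T].

Left side: [I]
Right side: [I]

Both sides have the same dimensions, so the equation is dimensionally consistent.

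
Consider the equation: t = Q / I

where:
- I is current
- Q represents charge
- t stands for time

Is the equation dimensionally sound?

Yes

I (current) has dimensions [I].
Q (charge) has dimensions [I T].
t (time) has dimensions [T].

Left side: [T]
Right side: [T]

Both sides have the same dimensions, so the equation is dimensionally consistent.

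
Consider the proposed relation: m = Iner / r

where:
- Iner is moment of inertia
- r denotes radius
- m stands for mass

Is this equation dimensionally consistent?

No

Iner (moment of inertia) has dimensions [L^2 M].
r (radius) has dimensions [L].
m (mass) has dimensions [M].

Left side: [M]
Right side: [L M]

The two sides have different dimensions, so the equation is NOT dimensionally consistent.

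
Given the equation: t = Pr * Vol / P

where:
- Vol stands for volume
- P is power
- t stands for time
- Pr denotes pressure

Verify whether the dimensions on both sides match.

Yes

Vol (volume) has dimensions [L^3].
P (power) has dimensions [L^2 M T^-3].
t (time) has dimensions [T].
Pr (pressure) has dimensions [L^-1 M T^-2].

Left side: [T]
Right side: [T]

Both sides have the same dimensions, so the equation is dimensionally consistent.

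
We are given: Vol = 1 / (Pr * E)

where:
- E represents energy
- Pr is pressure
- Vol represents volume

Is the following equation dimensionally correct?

No

E (energy) has dimensions [L^2 M T^-2].
Pr (pressure) has dimensions [L^-1 M T^-2].
Vol (volume) has dimensions [L^3].

Left side: [L^3]
Right side: [L^-1 M^-2 T^4]

The two sides have different dimensions, so the equation is NOT dimensionally consistent.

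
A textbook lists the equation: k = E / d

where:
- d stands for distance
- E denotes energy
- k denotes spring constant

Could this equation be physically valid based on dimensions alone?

No

d (distance) has dimensions [L].
E (energy) has dimensions [L^2 M T^-2].
k (spring constant) has dimensions [M T^-2].

Left side: [M T^-2]
Right side: [L M T^-2]

The two sides have different dimensions, so the equation is NOT dimensionally consistent.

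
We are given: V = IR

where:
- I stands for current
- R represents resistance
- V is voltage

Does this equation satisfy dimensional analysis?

Yes

I (current) has dimensions [I].
R (resistance) has dimensions [I^-2 L^2 M T^-3].
V (voltage) has dimensions [I^-1 L^2 M T^-3].

Left side: [I^-1 L^2 M T^-3]
Right side: [I^-1 L^2 M T^-3]

Both sides have the same dimensions, so the equation is dimensionally consistent.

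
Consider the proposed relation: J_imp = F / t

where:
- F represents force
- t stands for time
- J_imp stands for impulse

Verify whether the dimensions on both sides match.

No

F (force) has dimensions [L M T^-2].
t (time) has dimensions [T].
J_imp (impulse) has dimensions [L M T^-1].

Left side: [L M T^-1]
Right side: [L M T^-3]

The two sides have different dimensions, so the equation is NOT dimensionally consistent.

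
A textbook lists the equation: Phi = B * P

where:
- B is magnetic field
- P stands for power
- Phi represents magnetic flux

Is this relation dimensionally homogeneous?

No

B (magnetic field) has dimensions [I^-1 M T^-2].
P (power) has dimensions [L^2 M T^-3].
Phi (magnetic flux) has dimensions [I^-1 L^2 M T^-2].

Left side: [I^-1 L^2 M T^-2]
Right side: [I^-1 L^2 M^2 T^-5]

The two sides have different dimensions, so the equation is NOT dimensionally consistent.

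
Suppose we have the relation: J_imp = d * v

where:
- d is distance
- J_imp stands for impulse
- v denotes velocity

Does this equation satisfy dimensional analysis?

No

d (distance) has dimensions [L].
J_imp (impulse) has dimensions [L M T^-1].
v (velocity) has dimensions [L T^-1].

Left side: [L M T^-1]
Right side: [L^2 T^-1]

The two sides have different dimensions, so the equation is NOT dimensionally consistent.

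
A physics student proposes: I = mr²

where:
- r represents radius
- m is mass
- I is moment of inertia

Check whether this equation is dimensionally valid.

Yes

r (radius) has dimensions [L].
m (mass) has dimensions [M].
I (moment of inertia) has dimensions [L^2 M].

Left side: [L^2 M]
Right side: [L^2 M]

Both sides have the same dimensions, so the equation is dimensionally consistent.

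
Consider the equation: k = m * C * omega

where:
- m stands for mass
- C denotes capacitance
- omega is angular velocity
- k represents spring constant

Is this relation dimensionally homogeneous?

No

m (mass) has dimensions [M].
C (capacitance) has dimensions [I^2 L^-2 M^-1 T^4].
omega (angular velocity) has dimensions [T^-1].
k (spring constant) has dimensions [M T^-2].

Left side: [M T^-2]
Right side: [I^2 L^-2 T^3]

The two sides have different dimensions, so the equation is NOT dimensionally consistent.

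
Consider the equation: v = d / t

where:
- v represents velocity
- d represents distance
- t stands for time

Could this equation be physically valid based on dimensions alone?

Yes

v (velocity) has dimensions [L T^-1].
d (distance) has dimensions [L].
t (time) has dimensions [T].

Left side: [L T^-1]
Right side: [L T^-1]

Both sides have the same dimensions, so the equation is dimensionally consistent.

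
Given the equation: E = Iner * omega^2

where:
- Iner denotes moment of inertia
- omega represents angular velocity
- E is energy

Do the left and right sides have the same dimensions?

Yes

Iner (moment of inertia) has dimensions [L^2 M].
omega (angular velocity) has dimensions [T^-1].
E (energy) has dimensions [L^2 M T^-2].

Left side: [L^2 M T^-2]
Right side: [L^2 M T^-2]

Both sides have the same dimensions, so the equation is dimensionally consistent.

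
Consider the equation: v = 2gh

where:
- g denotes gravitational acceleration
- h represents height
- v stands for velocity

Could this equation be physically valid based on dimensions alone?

No

g (gravitational acceleration) has dimensions [L T^-2].
h (height) has dimensions [L].
v (velocity) has dimensions [L T^-1].

Left side: [L T^-1]
Right side: [L^2 T^-2]

The two sides have different dimensions, so the equation is NOT dimensionally consistent.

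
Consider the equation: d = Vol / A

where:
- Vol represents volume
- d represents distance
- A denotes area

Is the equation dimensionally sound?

Yes

Vol (volume) has dimensions [L^3].
d (distance) has dimensions [L].
A (area) has dimensions [L^2].

Left side: [L]
Right side: [L]

Both sides have the same dimensions, so the equation is dimensionally consistent.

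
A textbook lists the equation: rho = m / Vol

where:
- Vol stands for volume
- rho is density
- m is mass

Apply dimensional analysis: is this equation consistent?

Yes

Vol (volume) has dimensions [L^3].
rho (density) has dimensions [L^-3 M].
m (mass) has dimensions [M].

Left side: [L^-3 M]
Right side: [L^-3 M]

Both sides have the same dimensions, so the equation is dimensionally consistent.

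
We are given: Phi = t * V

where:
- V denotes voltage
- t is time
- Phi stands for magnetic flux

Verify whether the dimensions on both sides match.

Yes

V (voltage) has dimensions [I^-1 L^2 M T^-3].
t (time) has dimensions [T].
Phi (magnetic flux) has dimensions [I^-1 L^2 M T^-2].

Left side: [I^-1 L^2 M T^-2]
Right side: [I^-1 L^2 M T^-2]

Both sides have the same dimensions, so the equation is dimensionally consistent.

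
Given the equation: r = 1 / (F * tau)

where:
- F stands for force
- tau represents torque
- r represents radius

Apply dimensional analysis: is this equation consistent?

No

F (force) has dimensions [L M T^-2].
tau (torque) has dimensions [L^2 M T^-2].
r (radius) has dimensions [L].

Left side: [L]
Right side: [L^-3 M^-2 T^4]

The two sides have different dimensions, so the equation is NOT dimensionally consistent.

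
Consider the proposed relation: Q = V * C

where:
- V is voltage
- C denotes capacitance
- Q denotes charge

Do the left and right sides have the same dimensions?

Yes

V (voltage) has dimensions [I^-1 L^2 M T^-3].
C (capacitance) has dimensions [I^2 L^-2 M^-1 T^4].
Q (charge) has dimensions [I T].

Left side: [I T]
Right side: [I T]

Both sides have the same dimensions, so the equation is dimensionally consistent.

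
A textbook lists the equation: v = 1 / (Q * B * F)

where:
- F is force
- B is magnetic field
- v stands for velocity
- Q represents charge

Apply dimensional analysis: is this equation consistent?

No

F (force) has dimensions [L M T^-2].
B (magnetic field) has dimensions [I^-1 M T^-2].
v (velocity) has dimensions [L T^-1].
Q (charge) has dimensions [I T].

Left side: [L T^-1]
Right side: [L^-1 M^-2 T^3]

The two sides have different dimensions, so the equation is NOT dimensionally consistent.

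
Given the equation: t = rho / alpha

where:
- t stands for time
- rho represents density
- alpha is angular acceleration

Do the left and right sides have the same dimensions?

No

t (time) has dimensions [T].
rho (density) has dimensions [L^-3 M].
alpha (angular acceleration) has dimensions [T^-2].

Left side: [T]
Right side: [L^-3 M T^2]

The two sides have different dimensions, so the equation is NOT dimensionally consistent.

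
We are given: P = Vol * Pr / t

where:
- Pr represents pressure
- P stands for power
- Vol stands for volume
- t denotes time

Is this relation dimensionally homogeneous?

Yes

Pr (pressure) has dimensions [L^-1 M T^-2].
P (power) has dimensions [L^2 M T^-3].
Vol (volume) has dimensions [L^3].
t (time) has dimensions [T].

Left side: [L^2 M T^-3]
Right side: [L^2 M T^-3]

Both sides have the same dimensions, so the equation is dimensionally consistent.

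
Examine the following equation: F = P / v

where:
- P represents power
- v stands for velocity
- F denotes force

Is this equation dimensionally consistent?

Yes

P (power) has dimensions [L^2 M T^-3].
v (velocity) has dimensions [L T^-1].
F (force) has dimensions [L M T^-2].

Left side: [L M T^-2]
Right side: [L M T^-2]

Both sides have the same dimensions, so the equation is dimensionally consistent.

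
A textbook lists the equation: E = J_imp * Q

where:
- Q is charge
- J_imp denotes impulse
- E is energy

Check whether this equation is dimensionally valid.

No

Q (charge) has dimensions [I T].
J_imp (impulse) has dimensions [L M T^-1].
E (energy) has dimensions [L^2 M T^-2].

Left side: [L^2 M T^-2]
Right side: [I L M]

The two sides have different dimensions, so the equation is NOT dimensionally consistent.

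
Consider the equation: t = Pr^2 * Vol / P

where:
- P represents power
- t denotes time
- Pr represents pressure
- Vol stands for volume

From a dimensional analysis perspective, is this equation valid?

No

P (power) has dimensions [L^2 M T^-3].
t (time) has dimensions [T].
Pr (pressure) has dimensions [L^-1 M T^-2].
Vol (volume) has dimensions [L^3].

Left side: [T]
Right side: [L^-1 M T^-1]

The two sides have different dimensions, so the equation is NOT dimensionally consistent.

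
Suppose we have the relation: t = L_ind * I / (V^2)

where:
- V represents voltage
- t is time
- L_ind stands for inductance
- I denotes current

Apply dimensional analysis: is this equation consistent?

No

V (voltage) has dimensions [I^-1 L^2 M T^-3].
t (time) has dimensions [T].
L_ind (inductance) has dimensions [I^-2 L^2 M T^-2].
I (current) has dimensions [I].

Left side: [T]
Right side: [I L^-2 M^-1 T^4]

The two sides have different dimensions, so the equation is NOT dimensionally consistent.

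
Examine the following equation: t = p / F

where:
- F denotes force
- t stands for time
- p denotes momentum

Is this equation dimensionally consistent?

Yes

F (force) has dimensions [L M T^-2].
t (time) has dimensions [T].
p (momentum) has dimensions [L M T^-1].

Left side: [T]
Right side: [T]

Both sides have the same dimensions, so the equation is dimensionally consistent.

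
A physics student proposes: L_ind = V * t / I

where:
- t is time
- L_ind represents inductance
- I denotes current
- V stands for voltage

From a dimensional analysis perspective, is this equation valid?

Yes

t (time) has dimensions [T].
L_ind (inductance) has dimensions [I^-2 L^2 M T^-2].
I (current) has dimensions [I].
V (voltage) has dimensions [I^-1 L^2 M T^-3].

Left side: [I^-2 L^2 M T^-2]
Right side: [I^-2 L^2 M T^-2]

Both sides have the same dimensions, so the equation is dimensionally consistent.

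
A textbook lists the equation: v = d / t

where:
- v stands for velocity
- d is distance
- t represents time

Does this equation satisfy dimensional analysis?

Yes

v (velocity) has dimensions [L T^-1].
d (distance) has dimensions [L].
t (time) has dimensions [T].

Left side: [L T^-1]
Right side: [L T^-1]

Both sides have the same dimensions, so the equation is dimensionally consistent.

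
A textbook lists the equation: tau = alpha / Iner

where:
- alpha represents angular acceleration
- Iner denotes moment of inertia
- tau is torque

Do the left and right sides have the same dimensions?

No

alpha (angular acceleration) has dimensions [T^-2].
Iner (moment of inertia) has dimensions [L^2 M].
tau (torque) has dimensions [L^2 M T^-2].

Left side: [L^2 M T^-2]
Right side: [L^-2 M^-1 T^-2]

The two sides have different dimensions, so the equation is NOT dimensionally consistent.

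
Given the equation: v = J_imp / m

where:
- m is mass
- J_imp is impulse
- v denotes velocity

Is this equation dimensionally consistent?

Yes

m (mass) has dimensions [M].
J_imp (impulse) has dimensions [L M T^-1].
v (velocity) has dimensions [L T^-1].

Left side: [L T^-1]
Right side: [L T^-1]

Both sides have the same dimensions, so the equation is dimensionally consistent.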